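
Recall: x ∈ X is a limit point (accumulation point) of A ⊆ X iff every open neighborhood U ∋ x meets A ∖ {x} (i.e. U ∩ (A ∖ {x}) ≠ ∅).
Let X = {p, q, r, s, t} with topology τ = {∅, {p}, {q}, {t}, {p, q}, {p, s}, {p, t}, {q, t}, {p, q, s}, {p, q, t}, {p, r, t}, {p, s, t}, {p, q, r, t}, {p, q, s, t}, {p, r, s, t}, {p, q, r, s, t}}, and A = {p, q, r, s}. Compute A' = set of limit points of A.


A' = {r, s}

For each x ∈ X, list the open sets U ∈ τ with x ∈ U, then check whether U ∩ (A ∖ {x}) ≠ ∅ for every such U.
  x = p: open {p} ∋ x has {p} ∩ (A ∖ {p}) = ∅, so x is NOT a limit point.
  x = q: open {q} ∋ x has {q} ∩ (A ∖ {q}) = ∅, so x is NOT a limit point.
  x = r: opens ∋ x are {p, r, t}, {p, q, r, t}, {p, r, s, t}, {p, q, r, s, t}; each meets A ∖ {r}, so x IS a limit point.
  x = s: opens ∋ x are {p, s}, {p, q, s}, {p, s, t}, {p, q, s, t}, {p, r, s, t}, {p, q, r, s, t}; each meets A ∖ {s}, so x IS a limit point.
  x = t: open {t} ∋ x has {t} ∩ (A ∖ {t}) = ∅, so x is NOT a limit point.
Collecting: A' = {r, s}.


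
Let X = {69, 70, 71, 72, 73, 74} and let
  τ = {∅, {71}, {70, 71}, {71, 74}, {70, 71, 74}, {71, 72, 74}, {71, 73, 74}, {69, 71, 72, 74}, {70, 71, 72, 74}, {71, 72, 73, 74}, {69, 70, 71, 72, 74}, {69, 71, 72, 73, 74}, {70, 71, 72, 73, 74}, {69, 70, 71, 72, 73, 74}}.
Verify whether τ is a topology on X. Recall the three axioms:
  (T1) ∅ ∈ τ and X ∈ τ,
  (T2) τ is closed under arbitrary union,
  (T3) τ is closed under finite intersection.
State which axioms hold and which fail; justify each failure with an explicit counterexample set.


τ is NOT a topology on X.

Axiom (T1): ∅ ∈ τ? Yes; X ∈ τ? Yes.
Axiom (T2/T3): check pairwise unions and intersections of members of τ.
Counterexample for (T2): {70, 71} ∪ {71, 73, 74} = {70, 71, 73, 74} ∉ τ. Therefore τ is NOT a topology.


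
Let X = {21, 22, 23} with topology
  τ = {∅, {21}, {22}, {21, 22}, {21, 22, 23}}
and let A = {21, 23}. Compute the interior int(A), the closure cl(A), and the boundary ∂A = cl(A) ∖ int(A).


int(A) = {21}, cl(A) = {21, 23}, ∂A = {23}.

Closed sets in (X, τ) are complements of opens:
  closed(X, τ) = {∅, {23}, {21, 23}, {22, 23}, {21, 22, 23}}.
int(A) = ⋃ {U ∈ τ : U ⊆ A}. Opens contained in A: ∅, {21}.
Taking the union of these: int(A) = {21}.
cl(A) = ⋂ {C closed : A ⊆ C}. Closed sets containing A: {21, 23}, {21, 22, 23}.
Intersecting these: cl(A) = {21, 23}.
∂A = cl(A) ∖ int(A) = {21, 23} ∖ {21} = {23}.


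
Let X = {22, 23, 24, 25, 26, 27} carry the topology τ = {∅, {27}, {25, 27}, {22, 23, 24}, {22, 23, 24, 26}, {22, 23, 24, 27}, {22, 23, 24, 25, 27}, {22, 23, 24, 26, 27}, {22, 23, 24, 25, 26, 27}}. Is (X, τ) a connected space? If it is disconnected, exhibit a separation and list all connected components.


(X, τ) is disconnected; components = [{25, 27}, {22, 23, 24, 26}].

Find clopen sets (U ∈ τ with X ∖ U ∈ τ):
  U = ∅, X ∖ U = {22, 23, 24, 25, 26, 27} — both open, so U is clopen.
  U = {25, 27}, X ∖ U = {22, 23, 24, 26} — both open, so U is clopen.
  U = {22, 23, 24, 26}, X ∖ U = {25, 27} — both open, so U is clopen.
  U = {22, 23, 24, 25, 26, 27}, X ∖ U = ∅ — both open, so U is clopen.
Nontrivial clopen(s) exist: e.g. {22, 23, 24, 26}. So (X, τ) is disconnected.
Compute connected components by grouping points that agree on all clopens:
  component: {25, 27}
  component: {22, 23, 24, 26}


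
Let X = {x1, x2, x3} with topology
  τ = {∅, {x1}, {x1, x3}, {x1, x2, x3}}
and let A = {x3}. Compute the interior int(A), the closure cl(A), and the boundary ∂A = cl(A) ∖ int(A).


int(A) = ∅, cl(A) = {x2, x3}, ∂A = {x2, x3}.

Closed sets in (X, τ) are complements of opens:
  closed(X, τ) = {∅, {x2}, {x2, x3}, {x1, x2, x3}}.
int(A) = ⋃ {U ∈ τ : U ⊆ A}. Opens contained in A: ∅.
Taking the union of these: int(A) = ∅.
cl(A) = ⋂ {C closed : A ⊆ C}. Closed sets containing A: {x2, x3}, {x1, x2, x3}.
Intersecting these: cl(A) = {x2, x3}.
∂A = cl(A) ∖ int(A) = {x2, x3} ∖ ∅ = {x2, x3}.


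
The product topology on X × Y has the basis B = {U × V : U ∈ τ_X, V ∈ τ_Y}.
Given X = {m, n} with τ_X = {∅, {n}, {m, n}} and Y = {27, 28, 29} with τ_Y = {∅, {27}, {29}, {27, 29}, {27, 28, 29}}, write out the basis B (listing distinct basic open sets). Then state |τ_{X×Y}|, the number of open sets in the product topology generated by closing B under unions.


Basis B = {∅ × ∅, {n} × {27}, {n} × {29}, {m, n} × {27}, {m, n} × {29}, {n} × {27, 29}, {n} × {27, 28, 29}, {m, n} × {27, 29}, {m, n} × {27, 28, 29}}; |τ_{X×Y}| = 14.

Enumerate products U × V with U ∈ τ_X, V ∈ τ_Y (deduplicated):
  ∅ × ∅ = {} (∅)
  {n} × {27} = {(n,27)}
  {n} × {29} = {(n,29)}
  {m, n} × {27} = {(m,27), (n,27)}
  {m, n} × {29} = {(m,29), (n,29)}
  {n} × {27, 29} = {(n,27), (n,29)}
  {n} × {27, 28, 29} = {(n,27), (n,28), (n,29)}
  {m, n} × {27, 29} = {(m,27), (m,29), (n,27), (n,29)}
  {m, n} × {27, 28, 29} = {(m,27), (m,28), (m,29), (n,27), (n,28), (n,29)}
These 9 distinct sets form the basis B.
Close under arbitrary unions to get τ_{X×Y}; counting gives |τ_{X×Y}| = 14.


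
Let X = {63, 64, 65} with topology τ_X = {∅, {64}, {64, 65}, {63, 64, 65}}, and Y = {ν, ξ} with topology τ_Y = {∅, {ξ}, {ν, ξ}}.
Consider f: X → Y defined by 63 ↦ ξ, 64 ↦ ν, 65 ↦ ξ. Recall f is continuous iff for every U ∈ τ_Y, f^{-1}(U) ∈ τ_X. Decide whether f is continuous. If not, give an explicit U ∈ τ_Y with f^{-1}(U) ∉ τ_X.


f is NOT continuous.

Compute f^{-1}(U) for each U ∈ τ_Y:
  U = ∅: f^{-1}(U) = ∅ ∈ τ_X ✓.
  U = {ξ}: f^{-1}(U) = {63, 65} ∉ τ_X ✗.
  U = {ν, ξ}: f^{-1}(U) = {63, 64, 65} ∈ τ_X ✓.
Found U = {ξ} with f^{-1}(U) = {63, 65} not in τ_X. Therefore f is NOT continuous.


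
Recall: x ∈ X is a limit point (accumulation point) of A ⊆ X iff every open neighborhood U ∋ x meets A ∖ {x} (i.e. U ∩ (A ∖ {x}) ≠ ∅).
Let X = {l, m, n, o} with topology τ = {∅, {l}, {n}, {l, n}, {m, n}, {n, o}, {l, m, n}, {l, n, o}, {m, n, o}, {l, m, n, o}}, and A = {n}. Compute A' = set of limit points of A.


A' = {m, o}

For each x ∈ X, list the open sets U ∈ τ with x ∈ U, then check whether U ∩ (A ∖ {x}) ≠ ∅ for every such U.
  x = l: open {l} ∋ x has {l} ∩ (A ∖ {l}) = ∅, so x is NOT a limit point.
  x = m: opens ∋ x are {m, n}, {l, m, n}, {m, n, o}, {l, m, n, o}; each meets A ∖ {m}, so x IS a limit point.
  x = n: open {n} ∋ x has {n} ∩ (A ∖ {n}) = ∅, so x is NOT a limit point.
  x = o: opens ∋ x are {n, o}, {l, n, o}, {m, n, o}, {l, m, n, o}; each meets A ∖ {o}, so x IS a limit point.
Collecting: A' = {m, o}.


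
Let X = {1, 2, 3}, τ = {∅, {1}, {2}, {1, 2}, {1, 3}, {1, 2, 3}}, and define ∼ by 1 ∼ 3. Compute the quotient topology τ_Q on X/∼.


X/∼ = {[1=3], [2]}; |τ_Q| = 4.

Equivalence classes: [1=3], [2].
Quotient map π: X → X/∼ sends 1 ↦ [1=3], 2 ↦ [2], 3 ↦ [1=3].
For each subset V ⊆ X/∼, compute π^{-1}(V) ⊆ X and check whether π^{-1}(V) ∈ τ. V is open in τ_Q iff π^{-1}(V) ∈ τ.
  V = {}: π^{-1}(V) = ∅ ∈ τ ✓.
  V = {[1=3]}: π^{-1}(V) = {1, 3} ∈ τ ✓.
  V = {[2]}: π^{-1}(V) = {2} ∈ τ ✓.
  V = {[1=3], [2]}: π^{-1}(V) = {1, 2, 3} ∈ τ ✓.
Open sets in the quotient: τ_Q = {{}, {[1=3]}, {[2]}, {[1=3], [2]}} (4 elements).


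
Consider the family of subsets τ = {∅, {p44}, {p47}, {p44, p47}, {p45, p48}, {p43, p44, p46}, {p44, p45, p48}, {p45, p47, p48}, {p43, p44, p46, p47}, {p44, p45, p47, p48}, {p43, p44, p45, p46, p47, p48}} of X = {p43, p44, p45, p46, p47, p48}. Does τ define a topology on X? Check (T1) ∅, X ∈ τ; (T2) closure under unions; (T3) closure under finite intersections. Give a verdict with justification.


τ is NOT a topology on X.

Axiom (T1): ∅ ∈ τ? Yes; X ∈ τ? Yes.
Axiom (T2/T3): check pairwise unions and intersections of members of τ.
Counterexample for (T2): {p45, p48} ∪ {p43, p44, p46} = {p43, p44, p45, p46, p48} ∉ τ. Therefore τ is NOT a topology.


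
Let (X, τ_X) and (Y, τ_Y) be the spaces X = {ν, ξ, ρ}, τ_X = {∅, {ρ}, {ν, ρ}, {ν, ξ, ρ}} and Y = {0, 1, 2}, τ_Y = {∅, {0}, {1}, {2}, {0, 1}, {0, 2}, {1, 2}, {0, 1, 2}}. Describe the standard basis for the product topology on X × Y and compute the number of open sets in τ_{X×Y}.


Basis B = {∅ × ∅, {ρ} × {0}, {ρ} × {1}, {ρ} × {2}, {ν, ρ} × {0}, {ν, ρ} × {1}, {ν, ρ} × {2}, {ρ} × {0, 1}, {ρ} × {0, 2}, {ρ} × {1, 2}, {ν, ξ, ρ} × {0}, {ν, ξ, ρ} × {1}, {ν, ξ, ρ} × {2}, {ρ} × {0, 1, 2}, {ν, ρ} × {0, 1}, {ν, ρ} × {0, 2}, {ν, ρ} × {1, 2}, {ν, ρ} × {0, 1, 2}, {ν, ξ, ρ} × {0, 1}, {ν, ξ, ρ} × {0, 2}, {ν, ξ, ρ} × {1, 2}, {ν, ξ, ρ} × {0, 1, 2}}; |τ_{X×Y}| = 64.

Enumerate products U × V with U ∈ τ_X, V ∈ τ_Y (deduplicated):
  ∅ × ∅ = {} (∅)
  {ρ} × {0} = {(ρ,0)}
  {ρ} × {1} = {(ρ,1)}
  {ρ} × {2} = {(ρ,2)}
  {ν, ρ} × {0} = {(ν,0), (ρ,0)}
  {ν, ρ} × {1} = {(ν,1), (ρ,1)}
  {ν, ρ} × {2} = {(ν,2), (ρ,2)}
  {ρ} × {0, 1} = {(ρ,0), (ρ,1)}
  {ρ} × {0, 2} = {(ρ,0), (ρ,2)}
  {ρ} × {1, 2} = {(ρ,1), (ρ,2)}
  {ν, ξ, ρ} × {0} = {(ν,0), (ξ,0), (ρ,0)}
  {ν, ξ, ρ} × {1} = {(ν,1), (ξ,1), (ρ,1)}
  {ν, ξ, ρ} × {2} = {(ν,2), (ξ,2), (ρ,2)}
  {ρ} × {0, 1, 2} = {(ρ,0), (ρ,1), (ρ,2)}
  {ν, ρ} × {0, 1} = {(ν,0), (ν,1), (ρ,0), (ρ,1)}
  {ν, ρ} × {0, 2} = {(ν,0), (ν,2), (ρ,0), (ρ,2)}
  {ν, ρ} × {1, 2} = {(ν,1), (ν,2), (ρ,1), (ρ,2)}
  {ν, ρ} × {0, 1, 2} = {(ν,0), (ν,1), (ν,2), (ρ,0), (ρ,1), (ρ,2)}
  {ν, ξ, ρ} × {0, 1} = {(ν,0), (ν,1), (ξ,0), (ξ,1), (ρ,0), (ρ,1)}
  {ν, ξ, ρ} × {0, 2} = {(ν,0), (ν,2), (ξ,0), (ξ,2), (ρ,0), (ρ,2)}
  {ν, ξ, ρ} × {1, 2} = {(ν,1), (ν,2), (ξ,1), (ξ,2), (ρ,1), (ρ,2)}
  {ν, ξ, ρ} × {0, 1, 2} = {(ν,0), (ν,1), (ν,2), (ξ,0), (ξ,1), (ξ,2), (ρ,0), (ρ,1), (ρ,2)}
These 22 distinct sets form the basis B.
Close under arbitrary unions to get τ_{X×Y}; counting gives |τ_{X×Y}| = 64.


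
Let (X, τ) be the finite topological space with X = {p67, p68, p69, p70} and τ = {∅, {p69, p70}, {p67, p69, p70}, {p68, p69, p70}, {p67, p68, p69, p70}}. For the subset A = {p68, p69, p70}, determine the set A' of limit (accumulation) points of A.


A' = {p67, p68, p69, p70}

For each x ∈ X, list the open sets U ∈ τ with x ∈ U, then check whether U ∩ (A ∖ {x}) ≠ ∅ for every such U.
  x = p67: opens ∋ x are {p67, p69, p70}, {p67, p68, p69, p70}; each meets A ∖ {p67}, so x IS a limit point.
  x = p68: opens ∋ x are {p68, p69, p70}, {p67, p68, p69, p70}; each meets A ∖ {p68}, so x IS a limit point.
  x = p69: opens ∋ x are {p69, p70}, {p67, p69, p70}, {p68, p69, p70}, {p67, p68, p69, p70}; each meets A ∖ {p69}, so x IS a limit point.
  x = p70: opens ∋ x are {p69, p70}, {p67, p69, p70}, {p68, p69, p70}, {p67, p68, p69, p70}; each meets A ∖ {p70}, so x IS a limit point.
Collecting: A' = {p67, p68, p69, p70}.


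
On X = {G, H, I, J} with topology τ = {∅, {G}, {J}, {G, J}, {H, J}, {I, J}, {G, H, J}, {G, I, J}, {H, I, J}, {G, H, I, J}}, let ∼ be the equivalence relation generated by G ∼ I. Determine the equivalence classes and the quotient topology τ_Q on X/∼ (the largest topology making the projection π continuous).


X/∼ = {[G=I], [H], [J]}; |τ_Q| = 5.

Equivalence classes: [G=I], [H], [J].
Quotient map π: X → X/∼ sends G ↦ [G=I], H ↦ [H], I ↦ [G=I], J ↦ [J].
For each subset V ⊆ X/∼, compute π^{-1}(V) ⊆ X and check whether π^{-1}(V) ∈ τ. V is open in τ_Q iff π^{-1}(V) ∈ τ.
  V = {}: π^{-1}(V) = ∅ ∈ τ ✓.
  V = {[G=I]}: π^{-1}(V) = {G, I} ∉ τ ✗.
  V = {[H]}: π^{-1}(V) = {H} ∉ τ ✗.
  V = {[G=I], [H]}: π^{-1}(V) = {G, H, I} ∉ τ ✗.
  V = {[J]}: π^{-1}(V) = {J} ∈ τ ✓.
  V = {[G=I], [J]}: π^{-1}(V) = {G, I, J} ∈ τ ✓.
  V = {[H], [J]}: π^{-1}(V) = {H, J} ∈ τ ✓.
  V = {[G=I], [H], [J]}: π^{-1}(V) = {G, H, I, J} ∈ τ ✓.
Open sets in the quotient: τ_Q = {{}, {[J]}, {[G=I], [J]}, {[H], [J]}, {[G=I], [H], [J]}} (5 elements).


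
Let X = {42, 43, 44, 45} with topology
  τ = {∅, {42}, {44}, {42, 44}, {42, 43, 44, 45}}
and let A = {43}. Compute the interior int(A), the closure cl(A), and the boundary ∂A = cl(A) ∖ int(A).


int(A) = ∅, cl(A) = {43, 45}, ∂A = {43, 45}.

Closed sets in (X, τ) are complements of opens:
  closed(X, τ) = {∅, {43, 45}, {42, 43, 45}, {43, 44, 45}, {42, 43, 44, 45}}.
int(A) = ⋃ {U ∈ τ : U ⊆ A}. Opens contained in A: ∅.
Taking the union of these: int(A) = ∅.
cl(A) = ⋂ {C closed : A ⊆ C}. Closed sets containing A: {43, 45}, {42, 43, 45}, {43, 44, 45}, {42, 43, 44, 45}.
Intersecting these: cl(A) = {43, 45}.
∂A = cl(A) ∖ int(A) = {43, 45} ∖ ∅ = {43, 45}.


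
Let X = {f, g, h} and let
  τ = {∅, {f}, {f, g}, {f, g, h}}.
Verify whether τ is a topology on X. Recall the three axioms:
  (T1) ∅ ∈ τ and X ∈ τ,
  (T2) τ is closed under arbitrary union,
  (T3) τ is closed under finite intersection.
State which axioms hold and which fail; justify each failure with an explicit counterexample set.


τ IS a topology on X.

Axiom (T1): ∅ ∈ τ? Yes; X ∈ τ? Yes.
Axiom (T2/T3): check pairwise unions and intersections of members of τ.
All pairwise intersections and unions checked — each lies in τ. Therefore τ satisfies (T1), (T2), (T3): it IS a topology on X.


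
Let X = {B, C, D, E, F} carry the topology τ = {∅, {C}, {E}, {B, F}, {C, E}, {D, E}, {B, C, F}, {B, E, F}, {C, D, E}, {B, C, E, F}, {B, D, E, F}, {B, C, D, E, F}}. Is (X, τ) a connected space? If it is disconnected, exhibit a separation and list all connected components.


(X, τ) is disconnected; components = [{C}, {B, F}, {D, E}].

Find clopen sets (U ∈ τ with X ∖ U ∈ τ):
  U = ∅, X ∖ U = {B, C, D, E, F} — both open, so U is clopen.
  U = {C}, X ∖ U = {B, D, E, F} — both open, so U is clopen.
  U = {B, F}, X ∖ U = {C, D, E} — both open, so U is clopen.
  U = {D, E}, X ∖ U = {B, C, F} — both open, so U is clopen.
  U = {B, C, F}, X ∖ U = {D, E} — both open, so U is clopen.
  U = {C, D, E}, X ∖ U = {B, F} — both open, so U is clopen.
  U = {B, D, E, F}, X ∖ U = {C} — both open, so U is clopen.
  U = {B, C, D, E, F}, X ∖ U = ∅ — both open, so U is clopen.
Nontrivial clopen(s) exist: e.g. {B, F}. So (X, τ) is disconnected.
Compute connected components by grouping points that agree on all clopens:
  component: {C}
  component: {B, F}
  component: {D, E}


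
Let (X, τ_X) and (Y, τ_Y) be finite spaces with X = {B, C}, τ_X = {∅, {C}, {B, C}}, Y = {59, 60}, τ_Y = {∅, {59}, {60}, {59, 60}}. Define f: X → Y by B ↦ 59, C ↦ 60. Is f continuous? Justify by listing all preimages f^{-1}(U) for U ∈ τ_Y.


f is NOT continuous.

Compute f^{-1}(U) for each U ∈ τ_Y:
  U = ∅: f^{-1}(U) = ∅ ∈ τ_X ✓.
  U = {59}: f^{-1}(U) = {B} ∉ τ_X ✗.
  U = {60}: f^{-1}(U) = {C} ∈ τ_X ✓.
  U = {59, 60}: f^{-1}(U) = {B, C} ∈ τ_X ✓.
Found U = {59} with f^{-1}(U) = {B} not in τ_X. Therefore f is NOT continuous.


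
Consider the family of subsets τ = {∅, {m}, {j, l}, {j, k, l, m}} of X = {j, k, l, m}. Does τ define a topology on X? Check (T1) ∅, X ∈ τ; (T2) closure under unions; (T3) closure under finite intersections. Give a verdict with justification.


τ is NOT a topology on X.

Axiom (T1): ∅ ∈ τ? Yes; X ∈ τ? Yes.
Axiom (T2/T3): check pairwise unions and intersections of members of τ.
Counterexample for (T2): {m} ∪ {j, l} = {j, l, m} ∉ τ. Therefore τ is NOT a topology.


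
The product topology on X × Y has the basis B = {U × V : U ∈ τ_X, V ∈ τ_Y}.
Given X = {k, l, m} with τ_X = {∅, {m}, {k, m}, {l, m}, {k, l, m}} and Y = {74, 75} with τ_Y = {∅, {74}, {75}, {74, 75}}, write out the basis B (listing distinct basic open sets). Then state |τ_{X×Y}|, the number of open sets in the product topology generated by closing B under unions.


Basis B = {∅ × ∅, {m} × {74}, {m} × {75}, {k, m} × {74}, {k, m} × {75}, {l, m} × {74}, {l, m} × {75}, {m} × {74, 75}, {k, l, m} × {74}, {k, l, m} × {75}, {k, m} × {74, 75}, {l, m} × {74, 75}, {k, l, m} × {74, 75}}; |τ_{X×Y}| = 25.

Enumerate products U × V with U ∈ τ_X, V ∈ τ_Y (deduplicated):
  ∅ × ∅ = {} (∅)
  {m} × {74} = {(m,74)}
  {m} × {75} = {(m,75)}
  {k, m} × {74} = {(k,74), (m,74)}
  {k, m} × {75} = {(k,75), (m,75)}
  {l, m} × {74} = {(l,74), (m,74)}
  {l, m} × {75} = {(l,75), (m,75)}
  {m} × {74, 75} = {(m,74), (m,75)}
  {k, l, m} × {74} = {(k,74), (l,74), (m,74)}
  {k, l, m} × {75} = {(k,75), (l,75), (m,75)}
  {k, m} × {74, 75} = {(k,74), (k,75), (m,74), (m,75)}
  {l, m} × {74, 75} = {(l,74), (l,75), (m,74), (m,75)}
  {k, l, m} × {74, 75} = {(k,74), (k,75), (l,74), (l,75), (m,74), (m,75)}
These 13 distinct sets form the basis B.
Close under arbitrary unions to get τ_{X×Y}; counting gives |τ_{X×Y}| = 25.


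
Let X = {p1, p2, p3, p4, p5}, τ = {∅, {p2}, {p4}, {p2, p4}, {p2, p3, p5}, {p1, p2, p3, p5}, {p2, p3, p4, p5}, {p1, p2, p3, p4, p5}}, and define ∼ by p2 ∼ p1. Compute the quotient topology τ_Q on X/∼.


X/∼ = {[p1=p2], [p3], [p4], [p5]}; |τ_Q| = 4.

Equivalence classes: [p1=p2], [p3], [p4], [p5].
Quotient map π: X → X/∼ sends p1 ↦ [p1=p2], p2 ↦ [p1=p2], p3 ↦ [p3], p4 ↦ [p4], p5 ↦ [p5].
For each subset V ⊆ X/∼, compute π^{-1}(V) ⊆ X and check whether π^{-1}(V) ∈ τ. V is open in τ_Q iff π^{-1}(V) ∈ τ.
  V = {}: π^{-1}(V) = ∅ ∈ τ ✓.
  V = {[p1=p2]}: π^{-1}(V) = {p1, p2} ∉ τ ✗.
  V = {[p3]}: π^{-1}(V) = {p3} ∉ τ ✗.
  V = {[p1=p2], [p3]}: π^{-1}(V) = {p1, p2, p3} ∉ τ ✗.
  V = {[p4]}: π^{-1}(V) = {p4} ∈ τ ✓.
  V = {[p1=p2], [p4]}: π^{-1}(V) = {p1, p2, p4} ∉ τ ✗.
  V = {[p3], [p4]}: π^{-1}(V) = {p3, p4} ∉ τ ✗.
  V = {[p1=p2], [p3], [p4]}: π^{-1}(V) = {p1, p2, p3, p4} ∉ τ ✗.
  V = {[p5]}: π^{-1}(V) = {p5} ∉ τ ✗.
  V = {[p1=p2], [p5]}: π^{-1}(V) = {p1, p2, p5} ∉ τ ✗.
  V = {[p3], [p5]}: π^{-1}(V) = {p3, p5} ∉ τ ✗.
  V = {[p1=p2], [p3], [p5]}: π^{-1}(V) = {p1, p2, p3, p5} ∈ τ ✓.
  V = {[p4], [p5]}: π^{-1}(V) = {p4, p5} ∉ τ ✗.
  V = {[p1=p2], [p4], [p5]}: π^{-1}(V) = {p1, p2, p4, p5} ∉ τ ✗.
  V = {[p3], [p4], [p5]}: π^{-1}(V) = {p3, p4, p5} ∉ τ ✗.
  V = {[p1=p2], [p3], [p4], [p5]}: π^{-1}(V) = {p1, p2, p3, p4, p5} ∈ τ ✓.
Open sets in the quotient: τ_Q = {{}, {[p4]}, {[p1=p2], [p3], [p5]}, {[p1=p2], [p3], [p4], [p5]}} (4 elements).


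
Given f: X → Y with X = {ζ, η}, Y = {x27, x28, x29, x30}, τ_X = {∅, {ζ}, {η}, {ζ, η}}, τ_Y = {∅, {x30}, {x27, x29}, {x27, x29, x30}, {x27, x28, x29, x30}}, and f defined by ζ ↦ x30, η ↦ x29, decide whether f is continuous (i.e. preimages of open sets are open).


f IS continuous.

Compute f^{-1}(U) for each U ∈ τ_Y:
  U = ∅: f^{-1}(U) = ∅ ∈ τ_X ✓.
  U = {x30}: f^{-1}(U) = {ζ} ∈ τ_X ✓.
  U = {x27, x29}: f^{-1}(U) = {η} ∈ τ_X ✓.
  U = {x27, x29, x30}: f^{-1}(U) = {ζ, η} ∈ τ_X ✓.
  U = {x27, x28, x29, x30}: f^{-1}(U) = {ζ, η} ∈ τ_X ✓.
Every preimage lies in τ_X, so f IS continuous.


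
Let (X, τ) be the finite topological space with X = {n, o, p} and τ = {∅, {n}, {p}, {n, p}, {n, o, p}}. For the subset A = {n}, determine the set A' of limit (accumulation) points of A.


A' = {o}

For each x ∈ X, list the open sets U ∈ τ with x ∈ U, then check whether U ∩ (A ∖ {x}) ≠ ∅ for every such U.
  x = n: open {n} ∋ x has {n} ∩ (A ∖ {n}) = ∅, so x is NOT a limit point.
  x = o: opens ∋ x are {n, o, p}; each meets A ∖ {o}, so x IS a limit point.
  x = p: open {p} ∋ x has {p} ∩ (A ∖ {p}) = ∅, so x is NOT a limit point.
Collecting: A' = {o}.


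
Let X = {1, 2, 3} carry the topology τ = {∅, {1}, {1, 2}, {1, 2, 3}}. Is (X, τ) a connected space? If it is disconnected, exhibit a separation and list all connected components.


(X, τ) is connected.

Find clopen sets (U ∈ τ with X ∖ U ∈ τ):
  U = ∅, X ∖ U = {1, 2, 3} — both open, so U is clopen.
  U = {1, 2, 3}, X ∖ U = ∅ — both open, so U is clopen.
Only trivial clopens (∅ and X) exist, so (X, τ) is connected.
Compute connected components by grouping points that agree on all clopens:
  component: {1, 2, 3}


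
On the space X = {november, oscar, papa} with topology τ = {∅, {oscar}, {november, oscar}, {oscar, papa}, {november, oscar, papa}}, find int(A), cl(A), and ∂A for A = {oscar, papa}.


int(A) = {oscar, papa}, cl(A) = {november, oscar, papa}, ∂A = {november}.

Closed sets in (X, τ) are complements of opens:
  closed(X, τ) = {∅, {november}, {papa}, {november, papa}, {november, oscar, papa}}.
int(A) = ⋃ {U ∈ τ : U ⊆ A}. Opens contained in A: ∅, {oscar}, {oscar, papa}.
Taking the union of these: int(A) = {oscar, papa}.
cl(A) = ⋂ {C closed : A ⊆ C}. Closed sets containing A: {november, oscar, papa}.
Intersecting these: cl(A) = {november, oscar, papa}.
∂A = cl(A) ∖ int(A) = {november, oscar, papa} ∖ {oscar, papa} = {november}.


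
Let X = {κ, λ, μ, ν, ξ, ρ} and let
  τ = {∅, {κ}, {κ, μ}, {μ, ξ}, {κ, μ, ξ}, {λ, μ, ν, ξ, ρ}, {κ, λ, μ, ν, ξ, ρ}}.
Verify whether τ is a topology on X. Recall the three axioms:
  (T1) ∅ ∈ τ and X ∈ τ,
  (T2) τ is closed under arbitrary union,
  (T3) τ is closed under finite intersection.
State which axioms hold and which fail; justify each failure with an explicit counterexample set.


τ is NOT a topology on X.

Axiom (T1): ∅ ∈ τ? Yes; X ∈ τ? Yes.
Axiom (T2/T3): check pairwise unions and intersections of members of τ.
Counterexample for (T3): {κ, μ} ∩ {μ, ξ} = {μ} ∉ τ. Therefore τ is NOT a topology.


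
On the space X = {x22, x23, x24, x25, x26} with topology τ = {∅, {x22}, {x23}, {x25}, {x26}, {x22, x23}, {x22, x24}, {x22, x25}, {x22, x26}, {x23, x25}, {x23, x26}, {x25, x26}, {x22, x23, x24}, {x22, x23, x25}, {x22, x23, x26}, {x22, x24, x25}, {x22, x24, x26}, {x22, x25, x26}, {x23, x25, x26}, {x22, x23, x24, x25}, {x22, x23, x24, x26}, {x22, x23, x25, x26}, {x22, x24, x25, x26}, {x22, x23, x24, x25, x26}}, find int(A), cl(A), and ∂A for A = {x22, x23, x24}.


int(A) = {x22, x23, x24}, cl(A) = {x22, x23, x24}, ∂A = ∅.

Closed sets in (X, τ) are complements of opens:
  closed(X, τ) = {∅, {x23}, {x24}, {x25}, {x26}, {x22, x24}, {x23, x24}, {x23, x25}, {x23, x26}, {x24, x25}, {x24, x26}, {x25, x26}, {x22, x23, x24}, {x22, x24, x25}, {x22, x24, x26}, {x23, x24, x25}, {x23, x24, x26}, {x23, x25, x26}, {x24, x25, x26}, {x22, x23, x24, x25}, {x22, x23, x24, x26}, {x22, x24, x25, x26}, {x23, x24, x25, x26}, {x22, x23, x24, x25, x26}}.
int(A) = ⋃ {U ∈ τ : U ⊆ A}. Opens contained in A: ∅, {x22}, {x23}, {x22, x23}, {x22, x24}, {x22, x23, x24}.
Taking the union of these: int(A) = {x22, x23, x24}.
cl(A) = ⋂ {C closed : A ⊆ C}. Closed sets containing A: {x22, x23, x24}, {x22, x23, x24, x25}, {x22, x23, x24, x26}, {x22, x23, x24, x25, x26}.
Intersecting these: cl(A) = {x22, x23, x24}.
∂A = cl(A) ∖ int(A) = {x22, x23, x24} ∖ {x22, x23, x24} = ∅.


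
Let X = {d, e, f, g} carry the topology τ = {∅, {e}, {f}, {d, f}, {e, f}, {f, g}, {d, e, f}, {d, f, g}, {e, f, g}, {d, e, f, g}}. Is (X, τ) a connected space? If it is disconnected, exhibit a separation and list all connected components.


(X, τ) is disconnected; components = [{e}, {d, f, g}].

Find clopen sets (U ∈ τ with X ∖ U ∈ τ):
  U = ∅, X ∖ U = {d, e, f, g} — both open, so U is clopen.
  U = {e}, X ∖ U = {d, f, g} — both open, so U is clopen.
  U = {d, f, g}, X ∖ U = {e} — both open, so U is clopen.
  U = {d, e, f, g}, X ∖ U = ∅ — both open, so U is clopen.
Nontrivial clopen(s) exist: e.g. {e}. So (X, τ) is disconnected.
Compute connected components by grouping points that agree on all clopens:
  component: {e}
  component: {d, f, g}


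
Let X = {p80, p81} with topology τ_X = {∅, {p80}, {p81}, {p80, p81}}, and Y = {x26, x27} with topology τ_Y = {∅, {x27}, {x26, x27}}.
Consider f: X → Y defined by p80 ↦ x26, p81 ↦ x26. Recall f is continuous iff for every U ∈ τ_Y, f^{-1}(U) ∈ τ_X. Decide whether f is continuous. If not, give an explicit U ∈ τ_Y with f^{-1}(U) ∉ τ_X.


f IS continuous.

Compute f^{-1}(U) for each U ∈ τ_Y:
  U = ∅: f^{-1}(U) = ∅ ∈ τ_X ✓.
  U = {x27}: f^{-1}(U) = ∅ ∈ τ_X ✓.
  U = {x26, x27}: f^{-1}(U) = {p80, p81} ∈ τ_X ✓.
Every preimage lies in τ_X, so f IS continuous.


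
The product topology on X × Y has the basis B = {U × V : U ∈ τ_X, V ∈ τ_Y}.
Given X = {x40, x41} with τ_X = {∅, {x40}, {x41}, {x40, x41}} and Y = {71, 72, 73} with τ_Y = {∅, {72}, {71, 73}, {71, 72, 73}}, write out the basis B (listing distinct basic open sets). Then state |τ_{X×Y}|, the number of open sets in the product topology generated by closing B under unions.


Basis B = {∅ × ∅, {x40} × {72}, {x41} × {72}, {x40} × {71, 73}, {x40, x41} × {72}, {x41} × {71, 73}, {x40} × {71, 72, 73}, {x41} × {71, 72, 73}, {x40, x41} × {71, 73}, {x40, x41} × {71, 72, 73}}; |τ_{X×Y}| = 16.

Enumerate products U × V with U ∈ τ_X, V ∈ τ_Y (deduplicated):
  ∅ × ∅ = {} (∅)
  {x40} × {72} = {(x40,72)}
  {x41} × {72} = {(x41,72)}
  {x40} × {71, 73} = {(x40,71), (x40,73)}
  {x40, x41} × {72} = {(x40,72), (x41,72)}
  {x41} × {71, 73} = {(x41,71), (x41,73)}
  {x40} × {71, 72, 73} = {(x40,71), (x40,72), (x40,73)}
  {x41} × {71, 72, 73} = {(x41,71), (x41,72), (x41,73)}
  {x40, x41} × {71, 73} = {(x40,71), (x40,73), (x41,71), (x41,73)}
  {x40, x41} × {71, 72, 73} = {(x40,71), (x40,72), (x40,73), (x41,71), (x41,72), (x41,73)}
These 10 distinct sets form the basis B.
Close under arbitrary unions to get τ_{X×Y}; counting gives |τ_{X×Y}| = 16.


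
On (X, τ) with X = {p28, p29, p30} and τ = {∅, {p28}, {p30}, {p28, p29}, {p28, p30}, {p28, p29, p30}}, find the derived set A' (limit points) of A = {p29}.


A' = ∅

For each x ∈ X, list the open sets U ∈ τ with x ∈ U, then check whether U ∩ (A ∖ {x}) ≠ ∅ for every such U.
  x = p28: open {p28} ∋ x has {p28} ∩ (A ∖ {p28}) = ∅, so x is NOT a limit point.
  x = p29: open {p28, p29} ∋ x has {p28, p29} ∩ (A ∖ {p29}) = ∅, so x is NOT a limit point.
  x = p30: open {p30} ∋ x has {p30} ∩ (A ∖ {p30}) = ∅, so x is NOT a limit point.
Collecting: A' = ∅.


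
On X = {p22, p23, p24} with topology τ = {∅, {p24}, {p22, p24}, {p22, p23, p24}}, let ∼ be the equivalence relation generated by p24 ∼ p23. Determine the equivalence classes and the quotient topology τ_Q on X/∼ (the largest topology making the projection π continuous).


X/∼ = {[p22], [p23=p24]}; |τ_Q| = 2.

Equivalence classes: [p22], [p23=p24].
Quotient map π: X → X/∼ sends p22 ↦ [p22], p23 ↦ [p23=p24], p24 ↦ [p23=p24].
For each subset V ⊆ X/∼, compute π^{-1}(V) ⊆ X and check whether π^{-1}(V) ∈ τ. V is open in τ_Q iff π^{-1}(V) ∈ τ.
  V = {}: π^{-1}(V) = ∅ ∈ τ ✓.
  V = {[p22]}: π^{-1}(V) = {p22} ∉ τ ✗.
  V = {[p23=p24]}: π^{-1}(V) = {p23, p24} ∉ τ ✗.
  V = {[p22], [p23=p24]}: π^{-1}(V) = {p22, p23, p24} ∈ τ ✓.
Open sets in the quotient: τ_Q = {{}, {[p22], [p23=p24]}} (2 elements).


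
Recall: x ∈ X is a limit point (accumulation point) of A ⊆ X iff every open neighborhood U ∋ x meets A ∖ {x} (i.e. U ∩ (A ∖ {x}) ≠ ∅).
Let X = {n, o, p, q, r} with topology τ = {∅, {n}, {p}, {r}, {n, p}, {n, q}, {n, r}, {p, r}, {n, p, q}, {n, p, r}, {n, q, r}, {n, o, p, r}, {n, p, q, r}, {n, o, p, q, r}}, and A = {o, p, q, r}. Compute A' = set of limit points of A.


A' = {o}

For each x ∈ X, list the open sets U ∈ τ with x ∈ U, then check whether U ∩ (A ∖ {x}) ≠ ∅ for every such U.
  x = n: open {n} ∋ x has {n} ∩ (A ∖ {n}) = ∅, so x is NOT a limit point.
  x = o: opens ∋ x are {n, o, p, r}, {n, o, p, q, r}; each meets A ∖ {o}, so x IS a limit point.
  x = p: open {p} ∋ x has {p} ∩ (A ∖ {p}) = ∅, so x is NOT a limit point.
  x = q: open {n, q} ∋ x has {n, q} ∩ (A ∖ {q}) = ∅, so x is NOT a limit point.
  x = r: open {r} ∋ x has {r} ∩ (A ∖ {r}) = ∅, so x is NOT a limit point.
Collecting: A' = {o}.


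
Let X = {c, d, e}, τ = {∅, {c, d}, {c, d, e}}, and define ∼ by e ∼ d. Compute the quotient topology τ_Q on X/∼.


X/∼ = {[c], [d=e]}; |τ_Q| = 2.

Equivalence classes: [c], [d=e].
Quotient map π: X → X/∼ sends c ↦ [c], d ↦ [d=e], e ↦ [d=e].
For each subset V ⊆ X/∼, compute π^{-1}(V) ⊆ X and check whether π^{-1}(V) ∈ τ. V is open in τ_Q iff π^{-1}(V) ∈ τ.
  V = {}: π^{-1}(V) = ∅ ∈ τ ✓.
  V = {[c]}: π^{-1}(V) = {c} ∉ τ ✗.
  V = {[d=e]}: π^{-1}(V) = {d, e} ∉ τ ✗.
  V = {[c], [d=e]}: π^{-1}(V) = {c, d, e} ∈ τ ✓.
Open sets in the quotient: τ_Q = {{}, {[c], [d=e]}} (2 elements).


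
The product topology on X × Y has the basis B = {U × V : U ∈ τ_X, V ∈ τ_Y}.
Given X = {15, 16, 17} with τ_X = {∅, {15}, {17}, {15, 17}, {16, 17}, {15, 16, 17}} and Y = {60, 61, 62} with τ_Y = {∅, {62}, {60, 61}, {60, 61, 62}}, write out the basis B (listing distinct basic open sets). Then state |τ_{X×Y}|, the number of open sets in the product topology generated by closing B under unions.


Basis B = {∅ × ∅, {15} × {62}, {17} × {62}, {15} × {60, 61}, {15, 17} × {62}, {16, 17} × {62}, {17} × {60, 61}, {15} × {60, 61, 62}, {15, 16, 17} × {62}, {17} × {60, 61, 62}, {15, 17} × {60, 61}, {16, 17} × {60, 61}, {15, 17} × {60, 61, 62}, {15, 16, 17} × {60, 61}, {16, 17} × {60, 61, 62}, {15, 16, 17} × {60, 61, 62}}; |τ_{X×Y}| = 36.

Enumerate products U × V with U ∈ τ_X, V ∈ τ_Y (deduplicated):
  ∅ × ∅ = {} (∅)
  {15} × {62} = {(15,62)}
  {17} × {62} = {(17,62)}
  {15} × {60, 61} = {(15,60), (15,61)}
  {15, 17} × {62} = {(15,62), (17,62)}
  {16, 17} × {62} = {(16,62), (17,62)}
  {17} × {60, 61} = {(17,60), (17,61)}
  {15} × {60, 61, 62} = {(15,60), (15,61), (15,62)}
  {15, 16, 17} × {62} = {(15,62), (16,62), (17,62)}
  {17} × {60, 61, 62} = {(17,60), (17,61), (17,62)}
  {15, 17} × {60, 61} = {(15,60), (15,61), (17,60), (17,61)}
  {16, 17} × {60, 61} = {(16,60), (16,61), (17,60), (17,61)}
  {15, 17} × {60, 61, 62} = {(15,60), (15,61), (15,62), (17,60), (17,61), (17,62)}
  {15, 16, 17} × {60, 61} = {(15,60), (15,61), (16,60), (16,61), (17,60), (17,61)}
  {16, 17} × {60, 61, 62} = {(16,60), (16,61), (16,62), (17,60), (17,61), (17,62)}
  {15, 16, 17} × {60, 61, 62} = {(15,60), (15,61), (15,62), (16,60), (16,61), (16,62), (17,60), (17,61), (17,62)}
These 16 distinct sets form the basis B.
Close under arbitrary unions to get τ_{X×Y}; counting gives |τ_{X×Y}| = 36.


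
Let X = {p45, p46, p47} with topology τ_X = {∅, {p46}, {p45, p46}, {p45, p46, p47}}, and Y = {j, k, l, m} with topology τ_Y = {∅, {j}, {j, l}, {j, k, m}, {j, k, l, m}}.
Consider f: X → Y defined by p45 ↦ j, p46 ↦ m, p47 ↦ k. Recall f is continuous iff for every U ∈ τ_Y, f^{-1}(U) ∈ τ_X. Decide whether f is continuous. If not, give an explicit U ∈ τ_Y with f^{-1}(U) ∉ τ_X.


f is NOT continuous.

Compute f^{-1}(U) for each U ∈ τ_Y:
  U = ∅: f^{-1}(U) = ∅ ∈ τ_X ✓.
  U = {j}: f^{-1}(U) = {p45} ∉ τ_X ✗.
  U = {j, l}: f^{-1}(U) = {p45} ∉ τ_X ✗.
  U = {j, k, m}: f^{-1}(U) = {p45, p46, p47} ∈ τ_X ✓.
  U = {j, k, l, m}: f^{-1}(U) = {p45, p46, p47} ∈ τ_X ✓.
Found U = {j} with f^{-1}(U) = {p45} not in τ_X. Therefore f is NOT continuous.


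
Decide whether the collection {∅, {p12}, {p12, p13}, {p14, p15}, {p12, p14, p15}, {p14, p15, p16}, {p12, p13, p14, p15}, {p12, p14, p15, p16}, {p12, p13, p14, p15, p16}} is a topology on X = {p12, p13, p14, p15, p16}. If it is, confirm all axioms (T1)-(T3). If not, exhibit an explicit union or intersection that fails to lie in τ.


τ IS a topology on X.

Axiom (T1): ∅ ∈ τ? Yes; X ∈ τ? Yes.
Axiom (T2/T3): check pairwise unions and intersections of members of τ.
All pairwise intersections and unions checked — each lies in τ. Therefore τ satisfies (T1), (T2), (T3): it IS a topology on X.


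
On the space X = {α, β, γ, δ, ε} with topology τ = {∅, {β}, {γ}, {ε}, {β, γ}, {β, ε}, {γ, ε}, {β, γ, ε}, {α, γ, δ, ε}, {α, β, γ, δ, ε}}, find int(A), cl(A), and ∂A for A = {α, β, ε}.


int(A) = {β, ε}, cl(A) = {α, β, δ, ε}, ∂A = {α, δ}.

Closed sets in (X, τ) are complements of opens:
  closed(X, τ) = {∅, {β}, {α, δ}, {α, β, δ}, {α, γ, δ}, {α, δ, ε}, {α, β, γ, δ}, {α, β, δ, ε}, {α, γ, δ, ε}, {α, β, γ, δ, ε}}.
int(A) = ⋃ {U ∈ τ : U ⊆ A}. Opens contained in A: ∅, {β}, {ε}, {β, ε}.
Taking the union of these: int(A) = {β, ε}.
cl(A) = ⋂ {C closed : A ⊆ C}. Closed sets containing A: {α, β, δ, ε}, {α, β, γ, δ, ε}.
Intersecting these: cl(A) = {α, β, δ, ε}.
∂A = cl(A) ∖ int(A) = {α, β, δ, ε} ∖ {β, ε} = {α, δ}.


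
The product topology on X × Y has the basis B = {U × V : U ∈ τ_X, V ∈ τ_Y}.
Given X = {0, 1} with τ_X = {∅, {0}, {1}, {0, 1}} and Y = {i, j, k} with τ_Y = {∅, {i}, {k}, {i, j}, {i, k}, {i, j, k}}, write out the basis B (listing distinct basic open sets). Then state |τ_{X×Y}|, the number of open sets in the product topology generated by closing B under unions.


Basis B = {∅ × ∅, {0} × {i}, {0} × {k}, {1} × {i}, {1} × {k}, {0} × {i, j}, {0} × {i, k}, {0, 1} × {i}, {0, 1} × {k}, {1} × {i, j}, {1} × {i, k}, {0} × {i, j, k}, {1} × {i, j, k}, {0, 1} × {i, j}, {0, 1} × {i, k}, {0, 1} × {i, j, k}}; |τ_{X×Y}| = 36.

Enumerate products U × V with U ∈ τ_X, V ∈ τ_Y (deduplicated):
  ∅ × ∅ = {} (∅)
  {0} × {i} = {(0,i)}
  {0} × {k} = {(0,k)}
  {1} × {i} = {(1,i)}
  {1} × {k} = {(1,k)}
  {0} × {i, j} = {(0,i), (0,j)}
  {0} × {i, k} = {(0,i), (0,k)}
  {0, 1} × {i} = {(0,i), (1,i)}
  {0, 1} × {k} = {(0,k), (1,k)}
  {1} × {i, j} = {(1,i), (1,j)}
  {1} × {i, k} = {(1,i), (1,k)}
  {0} × {i, j, k} = {(0,i), (0,j), (0,k)}
  {1} × {i, j, k} = {(1,i), (1,j), (1,k)}
  {0, 1} × {i, j} = {(0,i), (0,j), (1,i), (1,j)}
  {0, 1} × {i, k} = {(0,i), (0,k), (1,i), (1,k)}
  {0, 1} × {i, j, k} = {(0,i), (0,j), (0,k), (1,i), (1,j), (1,k)}
These 16 distinct sets form the basis B.
Close under arbitrary unions to get τ_{X×Y}; counting gives |τ_{X×Y}| = 36.


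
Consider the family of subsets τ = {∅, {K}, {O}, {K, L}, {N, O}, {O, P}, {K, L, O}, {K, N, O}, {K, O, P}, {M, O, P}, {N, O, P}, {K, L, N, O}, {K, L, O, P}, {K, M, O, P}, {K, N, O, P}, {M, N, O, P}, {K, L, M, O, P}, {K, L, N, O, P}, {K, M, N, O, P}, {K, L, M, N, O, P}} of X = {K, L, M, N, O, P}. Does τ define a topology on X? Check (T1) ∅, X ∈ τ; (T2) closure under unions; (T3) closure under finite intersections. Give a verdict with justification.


τ is NOT a topology on X.

Axiom (T1): ∅ ∈ τ? Yes; X ∈ τ? Yes.
Axiom (T2/T3): check pairwise unions and intersections of members of τ.
Counterexample for (T2): {K} ∪ {O} = {K, O} ∉ τ. Therefore τ is NOT a topology.


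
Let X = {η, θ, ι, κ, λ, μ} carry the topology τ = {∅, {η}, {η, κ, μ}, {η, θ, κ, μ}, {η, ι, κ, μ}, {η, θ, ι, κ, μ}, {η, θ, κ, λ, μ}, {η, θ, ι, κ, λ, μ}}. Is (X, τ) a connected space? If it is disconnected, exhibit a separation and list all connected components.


(X, τ) is connected.

Find clopen sets (U ∈ τ with X ∖ U ∈ τ):
  U = ∅, X ∖ U = {η, θ, ι, κ, λ, μ} — both open, so U is clopen.
  U = {η, θ, ι, κ, λ, μ}, X ∖ U = ∅ — both open, so U is clopen.
Only trivial clopens (∅ and X) exist, so (X, τ) is connected.
Compute connected components by grouping points that agree on all clopens:
  component: {η, θ, ι, κ, λ, μ}


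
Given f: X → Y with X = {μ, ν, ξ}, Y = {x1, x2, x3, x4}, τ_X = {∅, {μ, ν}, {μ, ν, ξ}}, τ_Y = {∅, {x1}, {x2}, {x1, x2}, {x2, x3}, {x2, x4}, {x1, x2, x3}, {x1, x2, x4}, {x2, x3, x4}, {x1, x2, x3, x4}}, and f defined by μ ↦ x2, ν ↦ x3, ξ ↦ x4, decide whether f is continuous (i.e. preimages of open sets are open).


f is NOT continuous.

Compute f^{-1}(U) for each U ∈ τ_Y:
  U = ∅: f^{-1}(U) = ∅ ∈ τ_X ✓.
  U = {x1}: f^{-1}(U) = ∅ ∈ τ_X ✓.
  U = {x2}: f^{-1}(U) = {μ} ∉ τ_X ✗.
  U = {x1, x2}: f^{-1}(U) = {μ} ∉ τ_X ✗.
  U = {x2, x3}: f^{-1}(U) = {μ, ν} ∈ τ_X ✓.
  U = {x2, x4}: f^{-1}(U) = {μ, ξ} ∉ τ_X ✗.
  U = {x1, x2, x3}: f^{-1}(U) = {μ, ν} ∈ τ_X ✓.
  U = {x1, x2, x4}: f^{-1}(U) = {μ, ξ} ∉ τ_X ✗.
  U = {x2, x3, x4}: f^{-1}(U) = {μ, ν, ξ} ∈ τ_X ✓.
  U = {x1, x2, x3, x4}: f^{-1}(U) = {μ, ν, ξ} ∈ τ_X ✓.
Found U = {x2} with f^{-1}(U) = {μ} not in τ_X. Therefore f is NOT continuous.


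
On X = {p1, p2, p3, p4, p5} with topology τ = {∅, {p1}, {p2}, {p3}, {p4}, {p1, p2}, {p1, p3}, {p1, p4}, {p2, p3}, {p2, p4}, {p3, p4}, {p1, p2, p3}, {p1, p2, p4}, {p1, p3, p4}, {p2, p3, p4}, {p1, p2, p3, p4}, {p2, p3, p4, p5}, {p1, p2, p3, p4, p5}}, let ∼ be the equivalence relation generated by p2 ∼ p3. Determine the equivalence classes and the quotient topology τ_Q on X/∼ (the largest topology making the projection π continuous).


X/∼ = {[p1], [p2=p3], [p4], [p5]}; |τ_Q| = 10.

Equivalence classes: [p1], [p2=p3], [p4], [p5].
Quotient map π: X → X/∼ sends p1 ↦ [p1], p2 ↦ [p2=p3], p3 ↦ [p2=p3], p4 ↦ [p4], p5 ↦ [p5].
For each subset V ⊆ X/∼, compute π^{-1}(V) ⊆ X and check whether π^{-1}(V) ∈ τ. V is open in τ_Q iff π^{-1}(V) ∈ τ.
  V = {}: π^{-1}(V) = ∅ ∈ τ ✓.
  V = {[p1]}: π^{-1}(V) = {p1} ∈ τ ✓.
  V = {[p2=p3]}: π^{-1}(V) = {p2, p3} ∈ τ ✓.
  V = {[p1], [p2=p3]}: π^{-1}(V) = {p1, p2, p3} ∈ τ ✓.
  V = {[p4]}: π^{-1}(V) = {p4} ∈ τ ✓.
  V = {[p1], [p4]}: π^{-1}(V) = {p1, p4} ∈ τ ✓.
  V = {[p2=p3], [p4]}: π^{-1}(V) = {p2, p3, p4} ∈ τ ✓.
  V = {[p1], [p2=p3], [p4]}: π^{-1}(V) = {p1, p2, p3, p4} ∈ τ ✓.
  V = {[p5]}: π^{-1}(V) = {p5} ∉ τ ✗.
  V = {[p1], [p5]}: π^{-1}(V) = {p1, p5} ∉ τ ✗.
  V = {[p2=p3], [p5]}: π^{-1}(V) = {p2, p3, p5} ∉ τ ✗.
  V = {[p1], [p2=p3], [p5]}: π^{-1}(V) = {p1, p2, p3, p5} ∉ τ ✗.
  V = {[p4], [p5]}: π^{-1}(V) = {p4, p5} ∉ τ ✗.
  V = {[p1], [p4], [p5]}: π^{-1}(V) = {p1, p4, p5} ∉ τ ✗.
  V = {[p2=p3], [p4], [p5]}: π^{-1}(V) = {p2, p3, p4, p5} ∈ τ ✓.
  V = {[p1], [p2=p3], [p4], [p5]}: π^{-1}(V) = {p1, p2, p3, p4, p5} ∈ τ ✓.
Open sets in the quotient: τ_Q = {{}, {[p1]}, {[p2=p3]}, {[p1], [p2=p3]}, {[p4]}, {[p1], [p4]}, {[p2=p3], [p4]}, {[p1], [p2=p3], [p4]}, {[p2=p3], [p4], [p5]}, {[p1], [p2=p3], [p4], [p5]}} (10 elements).


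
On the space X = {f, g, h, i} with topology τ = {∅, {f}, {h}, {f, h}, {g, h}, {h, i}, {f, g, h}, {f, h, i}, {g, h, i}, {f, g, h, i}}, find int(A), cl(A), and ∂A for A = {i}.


int(A) = ∅, cl(A) = {i}, ∂A = {i}.

Closed sets in (X, τ) are complements of opens:
  closed(X, τ) = {∅, {f}, {g}, {i}, {f, g}, {f, i}, {g, i}, {f, g, i}, {g, h, i}, {f, g, h, i}}.
int(A) = ⋃ {U ∈ τ : U ⊆ A}. Opens contained in A: ∅.
Taking the union of these: int(A) = ∅.
cl(A) = ⋂ {C closed : A ⊆ C}. Closed sets containing A: {i}, {f, i}, {g, i}, {f, g, i}, {g, h, i}, {f, g, h, i}.
Intersecting these: cl(A) = {i}.
∂A = cl(A) ∖ int(A) = {i} ∖ ∅ = {i}.


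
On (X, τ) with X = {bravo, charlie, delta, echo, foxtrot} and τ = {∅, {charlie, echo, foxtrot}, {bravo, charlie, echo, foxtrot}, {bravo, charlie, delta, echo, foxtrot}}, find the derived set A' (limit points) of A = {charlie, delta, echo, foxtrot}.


A' = {bravo, charlie, delta, echo, foxtrot}

For each x ∈ X, list the open sets U ∈ τ with x ∈ U, then check whether U ∩ (A ∖ {x}) ≠ ∅ for every such U.
  x = bravo: opens ∋ x are {bravo, charlie, echo, foxtrot}, {bravo, charlie, delta, echo, foxtrot}; each meets A ∖ {bravo}, so x IS a limit point.
  x = charlie: opens ∋ x are {charlie, echo, foxtrot}, {bravo, charlie, echo, foxtrot}, {bravo, charlie, delta, echo, foxtrot}; each meets A ∖ {charlie}, so x IS a limit point.
  x = delta: opens ∋ x are {bravo, charlie, delta, echo, foxtrot}; each meets A ∖ {delta}, so x IS a limit point.
  x = echo: opens ∋ x are {charlie, echo, foxtrot}, {bravo, charlie, echo, foxtrot}, {bravo, charlie, delta, echo, foxtrot}; each meets A ∖ {echo}, so x IS a limit point.
  x = foxtrot: opens ∋ x are {charlie, echo, foxtrot}, {bravo, charlie, echo, foxtrot}, {bravo, charlie, delta, echo, foxtrot}; each meets A ∖ {foxtrot}, so x IS a limit point.
Collecting: A' = {bravo, charlie, delta, echo, foxtrot}.
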